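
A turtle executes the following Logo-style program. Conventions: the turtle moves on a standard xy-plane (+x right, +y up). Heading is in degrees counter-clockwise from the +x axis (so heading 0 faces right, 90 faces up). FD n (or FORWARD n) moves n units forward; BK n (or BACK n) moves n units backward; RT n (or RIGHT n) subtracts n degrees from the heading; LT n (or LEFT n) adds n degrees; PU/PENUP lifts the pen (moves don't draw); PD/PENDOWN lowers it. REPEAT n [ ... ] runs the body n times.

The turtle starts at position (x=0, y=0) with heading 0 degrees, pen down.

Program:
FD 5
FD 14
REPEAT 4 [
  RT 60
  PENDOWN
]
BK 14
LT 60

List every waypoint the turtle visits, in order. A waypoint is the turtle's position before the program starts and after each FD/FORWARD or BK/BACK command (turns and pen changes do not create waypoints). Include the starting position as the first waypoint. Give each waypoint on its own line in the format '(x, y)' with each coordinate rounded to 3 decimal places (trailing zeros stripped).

Answer: (0, 0)
(5, 0)
(19, 0)
(26, -12.124)

Derivation:
Executing turtle program step by step:
Start: pos=(0,0), heading=0, pen down
FD 5: (0,0) -> (5,0) [heading=0, draw]
FD 14: (5,0) -> (19,0) [heading=0, draw]
REPEAT 4 [
  -- iteration 1/4 --
  RT 60: heading 0 -> 300
  PD: pen down
  -- iteration 2/4 --
  RT 60: heading 300 -> 240
  PD: pen down
  -- iteration 3/4 --
  RT 60: heading 240 -> 180
  PD: pen down
  -- iteration 4/4 --
  RT 60: heading 180 -> 120
  PD: pen down
]
BK 14: (19,0) -> (26,-12.124) [heading=120, draw]
LT 60: heading 120 -> 180
Final: pos=(26,-12.124), heading=180, 3 segment(s) drawn
Waypoints (4 total):
(0, 0)
(5, 0)
(19, 0)
(26, -12.124)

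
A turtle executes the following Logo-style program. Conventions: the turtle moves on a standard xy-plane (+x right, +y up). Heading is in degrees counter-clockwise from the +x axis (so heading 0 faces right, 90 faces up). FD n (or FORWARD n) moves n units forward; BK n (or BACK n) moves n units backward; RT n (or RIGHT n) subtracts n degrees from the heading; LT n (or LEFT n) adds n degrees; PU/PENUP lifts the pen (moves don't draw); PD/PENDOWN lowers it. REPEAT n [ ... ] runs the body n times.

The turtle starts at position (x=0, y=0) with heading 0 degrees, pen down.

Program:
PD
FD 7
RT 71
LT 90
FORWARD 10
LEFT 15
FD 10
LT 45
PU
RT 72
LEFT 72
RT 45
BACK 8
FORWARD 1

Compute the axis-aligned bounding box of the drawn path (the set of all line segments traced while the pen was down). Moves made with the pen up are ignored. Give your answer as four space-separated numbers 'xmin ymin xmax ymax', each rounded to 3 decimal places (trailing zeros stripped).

Answer: 0 0 24.746 8.848

Derivation:
Executing turtle program step by step:
Start: pos=(0,0), heading=0, pen down
PD: pen down
FD 7: (0,0) -> (7,0) [heading=0, draw]
RT 71: heading 0 -> 289
LT 90: heading 289 -> 19
FD 10: (7,0) -> (16.455,3.256) [heading=19, draw]
LT 15: heading 19 -> 34
FD 10: (16.455,3.256) -> (24.746,8.848) [heading=34, draw]
LT 45: heading 34 -> 79
PU: pen up
RT 72: heading 79 -> 7
LT 72: heading 7 -> 79
RT 45: heading 79 -> 34
BK 8: (24.746,8.848) -> (18.113,4.374) [heading=34, move]
FD 1: (18.113,4.374) -> (18.942,4.933) [heading=34, move]
Final: pos=(18.942,4.933), heading=34, 3 segment(s) drawn

Segment endpoints: x in {0, 7, 16.455, 24.746}, y in {0, 3.256, 8.848}
xmin=0, ymin=0, xmax=24.746, ymax=8.848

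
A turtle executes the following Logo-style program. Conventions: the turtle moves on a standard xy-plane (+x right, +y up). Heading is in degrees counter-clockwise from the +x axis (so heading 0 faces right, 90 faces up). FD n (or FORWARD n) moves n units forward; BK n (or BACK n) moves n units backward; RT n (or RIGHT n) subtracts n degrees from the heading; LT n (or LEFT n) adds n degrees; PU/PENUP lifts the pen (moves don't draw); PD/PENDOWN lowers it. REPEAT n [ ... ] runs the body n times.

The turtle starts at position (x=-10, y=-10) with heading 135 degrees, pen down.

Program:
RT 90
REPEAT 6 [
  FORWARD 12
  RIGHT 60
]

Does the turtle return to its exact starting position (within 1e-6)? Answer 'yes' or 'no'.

Executing turtle program step by step:
Start: pos=(-10,-10), heading=135, pen down
RT 90: heading 135 -> 45
REPEAT 6 [
  -- iteration 1/6 --
  FD 12: (-10,-10) -> (-1.515,-1.515) [heading=45, draw]
  RT 60: heading 45 -> 345
  -- iteration 2/6 --
  FD 12: (-1.515,-1.515) -> (10.076,-4.621) [heading=345, draw]
  RT 60: heading 345 -> 285
  -- iteration 3/6 --
  FD 12: (10.076,-4.621) -> (13.182,-16.212) [heading=285, draw]
  RT 60: heading 285 -> 225
  -- iteration 4/6 --
  FD 12: (13.182,-16.212) -> (4.697,-24.697) [heading=225, draw]
  RT 60: heading 225 -> 165
  -- iteration 5/6 --
  FD 12: (4.697,-24.697) -> (-6.894,-21.591) [heading=165, draw]
  RT 60: heading 165 -> 105
  -- iteration 6/6 --
  FD 12: (-6.894,-21.591) -> (-10,-10) [heading=105, draw]
  RT 60: heading 105 -> 45
]
Final: pos=(-10,-10), heading=45, 6 segment(s) drawn

Start position: (-10, -10)
Final position: (-10, -10)
Distance = 0; < 1e-6 -> CLOSED

Answer: yes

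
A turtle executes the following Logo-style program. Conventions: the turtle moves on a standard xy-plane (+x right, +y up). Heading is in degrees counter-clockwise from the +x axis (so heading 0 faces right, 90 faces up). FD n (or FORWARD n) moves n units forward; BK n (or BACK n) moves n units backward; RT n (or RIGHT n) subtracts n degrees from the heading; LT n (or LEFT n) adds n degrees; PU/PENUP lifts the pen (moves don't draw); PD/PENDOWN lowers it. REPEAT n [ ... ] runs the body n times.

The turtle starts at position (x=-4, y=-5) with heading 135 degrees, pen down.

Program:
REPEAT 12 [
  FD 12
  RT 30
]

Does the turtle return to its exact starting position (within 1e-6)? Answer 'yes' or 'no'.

Executing turtle program step by step:
Start: pos=(-4,-5), heading=135, pen down
REPEAT 12 [
  -- iteration 1/12 --
  FD 12: (-4,-5) -> (-12.485,3.485) [heading=135, draw]
  RT 30: heading 135 -> 105
  -- iteration 2/12 --
  FD 12: (-12.485,3.485) -> (-15.591,15.076) [heading=105, draw]
  RT 30: heading 105 -> 75
  -- iteration 3/12 --
  FD 12: (-15.591,15.076) -> (-12.485,26.668) [heading=75, draw]
  RT 30: heading 75 -> 45
  -- iteration 4/12 --
  FD 12: (-12.485,26.668) -> (-4,35.153) [heading=45, draw]
  RT 30: heading 45 -> 15
  -- iteration 5/12 --
  FD 12: (-4,35.153) -> (7.591,38.259) [heading=15, draw]
  RT 30: heading 15 -> 345
  -- iteration 6/12 --
  FD 12: (7.591,38.259) -> (19.182,35.153) [heading=345, draw]
  RT 30: heading 345 -> 315
  -- iteration 7/12 --
  FD 12: (19.182,35.153) -> (27.668,26.668) [heading=315, draw]
  RT 30: heading 315 -> 285
  -- iteration 8/12 --
  FD 12: (27.668,26.668) -> (30.773,15.076) [heading=285, draw]
  RT 30: heading 285 -> 255
  -- iteration 9/12 --
  FD 12: (30.773,15.076) -> (27.668,3.485) [heading=255, draw]
  RT 30: heading 255 -> 225
  -- iteration 10/12 --
  FD 12: (27.668,3.485) -> (19.182,-5) [heading=225, draw]
  RT 30: heading 225 -> 195
  -- iteration 11/12 --
  FD 12: (19.182,-5) -> (7.591,-8.106) [heading=195, draw]
  RT 30: heading 195 -> 165
  -- iteration 12/12 --
  FD 12: (7.591,-8.106) -> (-4,-5) [heading=165, draw]
  RT 30: heading 165 -> 135
]
Final: pos=(-4,-5), heading=135, 12 segment(s) drawn

Start position: (-4, -5)
Final position: (-4, -5)
Distance = 0; < 1e-6 -> CLOSED

Answer: yes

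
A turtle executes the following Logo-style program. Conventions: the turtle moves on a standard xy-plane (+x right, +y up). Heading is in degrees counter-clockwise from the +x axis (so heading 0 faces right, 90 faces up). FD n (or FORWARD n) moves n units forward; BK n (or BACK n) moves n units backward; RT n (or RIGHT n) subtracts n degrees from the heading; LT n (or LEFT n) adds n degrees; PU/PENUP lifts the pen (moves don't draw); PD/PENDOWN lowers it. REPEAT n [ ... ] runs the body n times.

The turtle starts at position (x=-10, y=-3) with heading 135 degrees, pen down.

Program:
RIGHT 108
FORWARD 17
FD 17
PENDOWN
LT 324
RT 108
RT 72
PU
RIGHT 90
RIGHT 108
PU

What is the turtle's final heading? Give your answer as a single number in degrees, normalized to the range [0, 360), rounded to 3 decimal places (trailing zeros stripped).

Executing turtle program step by step:
Start: pos=(-10,-3), heading=135, pen down
RT 108: heading 135 -> 27
FD 17: (-10,-3) -> (5.147,4.718) [heading=27, draw]
FD 17: (5.147,4.718) -> (20.294,12.436) [heading=27, draw]
PD: pen down
LT 324: heading 27 -> 351
RT 108: heading 351 -> 243
RT 72: heading 243 -> 171
PU: pen up
RT 90: heading 171 -> 81
RT 108: heading 81 -> 333
PU: pen up
Final: pos=(20.294,12.436), heading=333, 2 segment(s) drawn

Answer: 333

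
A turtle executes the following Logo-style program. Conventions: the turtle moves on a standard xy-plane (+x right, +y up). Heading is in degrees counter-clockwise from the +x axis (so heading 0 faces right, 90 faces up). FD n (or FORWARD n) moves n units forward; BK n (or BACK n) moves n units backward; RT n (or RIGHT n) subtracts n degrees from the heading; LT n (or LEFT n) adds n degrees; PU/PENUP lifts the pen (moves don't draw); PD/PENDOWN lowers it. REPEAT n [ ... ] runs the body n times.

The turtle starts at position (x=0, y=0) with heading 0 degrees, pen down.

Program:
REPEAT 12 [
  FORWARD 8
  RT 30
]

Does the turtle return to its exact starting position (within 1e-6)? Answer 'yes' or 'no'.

Executing turtle program step by step:
Start: pos=(0,0), heading=0, pen down
REPEAT 12 [
  -- iteration 1/12 --
  FD 8: (0,0) -> (8,0) [heading=0, draw]
  RT 30: heading 0 -> 330
  -- iteration 2/12 --
  FD 8: (8,0) -> (14.928,-4) [heading=330, draw]
  RT 30: heading 330 -> 300
  -- iteration 3/12 --
  FD 8: (14.928,-4) -> (18.928,-10.928) [heading=300, draw]
  RT 30: heading 300 -> 270
  -- iteration 4/12 --
  FD 8: (18.928,-10.928) -> (18.928,-18.928) [heading=270, draw]
  RT 30: heading 270 -> 240
  -- iteration 5/12 --
  FD 8: (18.928,-18.928) -> (14.928,-25.856) [heading=240, draw]
  RT 30: heading 240 -> 210
  -- iteration 6/12 --
  FD 8: (14.928,-25.856) -> (8,-29.856) [heading=210, draw]
  RT 30: heading 210 -> 180
  -- iteration 7/12 --
  FD 8: (8,-29.856) -> (0,-29.856) [heading=180, draw]
  RT 30: heading 180 -> 150
  -- iteration 8/12 --
  FD 8: (0,-29.856) -> (-6.928,-25.856) [heading=150, draw]
  RT 30: heading 150 -> 120
  -- iteration 9/12 --
  FD 8: (-6.928,-25.856) -> (-10.928,-18.928) [heading=120, draw]
  RT 30: heading 120 -> 90
  -- iteration 10/12 --
  FD 8: (-10.928,-18.928) -> (-10.928,-10.928) [heading=90, draw]
  RT 30: heading 90 -> 60
  -- iteration 11/12 --
  FD 8: (-10.928,-10.928) -> (-6.928,-4) [heading=60, draw]
  RT 30: heading 60 -> 30
  -- iteration 12/12 --
  FD 8: (-6.928,-4) -> (0,0) [heading=30, draw]
  RT 30: heading 30 -> 0
]
Final: pos=(0,0), heading=0, 12 segment(s) drawn

Start position: (0, 0)
Final position: (0, 0)
Distance = 0; < 1e-6 -> CLOSED

Answer: yes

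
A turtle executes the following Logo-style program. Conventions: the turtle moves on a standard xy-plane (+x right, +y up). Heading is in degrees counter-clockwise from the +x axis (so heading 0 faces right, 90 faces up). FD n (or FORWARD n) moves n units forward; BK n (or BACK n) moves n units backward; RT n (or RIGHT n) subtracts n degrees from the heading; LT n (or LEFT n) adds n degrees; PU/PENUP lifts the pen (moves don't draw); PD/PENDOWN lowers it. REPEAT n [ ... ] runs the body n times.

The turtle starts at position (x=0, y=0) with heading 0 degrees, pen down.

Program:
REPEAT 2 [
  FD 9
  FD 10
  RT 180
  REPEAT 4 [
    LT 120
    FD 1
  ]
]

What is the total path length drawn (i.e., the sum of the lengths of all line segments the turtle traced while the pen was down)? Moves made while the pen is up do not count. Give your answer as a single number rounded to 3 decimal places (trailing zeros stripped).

Answer: 46

Derivation:
Executing turtle program step by step:
Start: pos=(0,0), heading=0, pen down
REPEAT 2 [
  -- iteration 1/2 --
  FD 9: (0,0) -> (9,0) [heading=0, draw]
  FD 10: (9,0) -> (19,0) [heading=0, draw]
  RT 180: heading 0 -> 180
  REPEAT 4 [
    -- iteration 1/4 --
    LT 120: heading 180 -> 300
    FD 1: (19,0) -> (19.5,-0.866) [heading=300, draw]
    -- iteration 2/4 --
    LT 120: heading 300 -> 60
    FD 1: (19.5,-0.866) -> (20,0) [heading=60, draw]
    -- iteration 3/4 --
    LT 120: heading 60 -> 180
    FD 1: (20,0) -> (19,0) [heading=180, draw]
    -- iteration 4/4 --
    LT 120: heading 180 -> 300
    FD 1: (19,0) -> (19.5,-0.866) [heading=300, draw]
  ]
  -- iteration 2/2 --
  FD 9: (19.5,-0.866) -> (24,-8.66) [heading=300, draw]
  FD 10: (24,-8.66) -> (29,-17.321) [heading=300, draw]
  RT 180: heading 300 -> 120
  REPEAT 4 [
    -- iteration 1/4 --
    LT 120: heading 120 -> 240
    FD 1: (29,-17.321) -> (28.5,-18.187) [heading=240, draw]
    -- iteration 2/4 --
    LT 120: heading 240 -> 0
    FD 1: (28.5,-18.187) -> (29.5,-18.187) [heading=0, draw]
    -- iteration 3/4 --
    LT 120: heading 0 -> 120
    FD 1: (29.5,-18.187) -> (29,-17.321) [heading=120, draw]
    -- iteration 4/4 --
    LT 120: heading 120 -> 240
    FD 1: (29,-17.321) -> (28.5,-18.187) [heading=240, draw]
  ]
]
Final: pos=(28.5,-18.187), heading=240, 12 segment(s) drawn

Segment lengths:
  seg 1: (0,0) -> (9,0), length = 9
  seg 2: (9,0) -> (19,0), length = 10
  seg 3: (19,0) -> (19.5,-0.866), length = 1
  seg 4: (19.5,-0.866) -> (20,0), length = 1
  seg 5: (20,0) -> (19,0), length = 1
  seg 6: (19,0) -> (19.5,-0.866), length = 1
  seg 7: (19.5,-0.866) -> (24,-8.66), length = 9
  seg 8: (24,-8.66) -> (29,-17.321), length = 10
  seg 9: (29,-17.321) -> (28.5,-18.187), length = 1
  seg 10: (28.5,-18.187) -> (29.5,-18.187), length = 1
  seg 11: (29.5,-18.187) -> (29,-17.321), length = 1
  seg 12: (29,-17.321) -> (28.5,-18.187), length = 1
Total = 46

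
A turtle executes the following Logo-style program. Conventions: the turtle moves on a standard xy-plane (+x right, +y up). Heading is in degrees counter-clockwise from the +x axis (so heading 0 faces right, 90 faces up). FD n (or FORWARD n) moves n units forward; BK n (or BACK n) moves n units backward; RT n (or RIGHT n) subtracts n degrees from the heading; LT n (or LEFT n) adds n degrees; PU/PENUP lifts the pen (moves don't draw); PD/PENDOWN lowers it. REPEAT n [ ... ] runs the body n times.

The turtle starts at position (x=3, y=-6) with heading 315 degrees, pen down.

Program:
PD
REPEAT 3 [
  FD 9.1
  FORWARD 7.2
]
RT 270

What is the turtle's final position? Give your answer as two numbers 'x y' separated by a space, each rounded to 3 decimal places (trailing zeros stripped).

Answer: 37.578 -40.578

Derivation:
Executing turtle program step by step:
Start: pos=(3,-6), heading=315, pen down
PD: pen down
REPEAT 3 [
  -- iteration 1/3 --
  FD 9.1: (3,-6) -> (9.435,-12.435) [heading=315, draw]
  FD 7.2: (9.435,-12.435) -> (14.526,-17.526) [heading=315, draw]
  -- iteration 2/3 --
  FD 9.1: (14.526,-17.526) -> (20.961,-23.961) [heading=315, draw]
  FD 7.2: (20.961,-23.961) -> (26.052,-29.052) [heading=315, draw]
  -- iteration 3/3 --
  FD 9.1: (26.052,-29.052) -> (32.486,-35.486) [heading=315, draw]
  FD 7.2: (32.486,-35.486) -> (37.578,-40.578) [heading=315, draw]
]
RT 270: heading 315 -> 45
Final: pos=(37.578,-40.578), heading=45, 6 segment(s) drawn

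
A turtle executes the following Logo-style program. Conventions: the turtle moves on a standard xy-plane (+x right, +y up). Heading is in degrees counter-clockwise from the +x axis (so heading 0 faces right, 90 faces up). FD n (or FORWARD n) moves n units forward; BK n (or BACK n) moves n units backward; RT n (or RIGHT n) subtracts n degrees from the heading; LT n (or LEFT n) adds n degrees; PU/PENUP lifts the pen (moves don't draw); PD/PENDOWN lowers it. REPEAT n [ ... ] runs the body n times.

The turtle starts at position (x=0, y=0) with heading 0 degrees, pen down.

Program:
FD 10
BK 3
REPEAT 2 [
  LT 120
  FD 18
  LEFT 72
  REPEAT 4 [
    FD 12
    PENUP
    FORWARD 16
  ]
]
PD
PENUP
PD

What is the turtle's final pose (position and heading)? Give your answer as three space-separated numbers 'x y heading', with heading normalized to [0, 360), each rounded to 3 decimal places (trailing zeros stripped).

Executing turtle program step by step:
Start: pos=(0,0), heading=0, pen down
FD 10: (0,0) -> (10,0) [heading=0, draw]
BK 3: (10,0) -> (7,0) [heading=0, draw]
REPEAT 2 [
  -- iteration 1/2 --
  LT 120: heading 0 -> 120
  FD 18: (7,0) -> (-2,15.588) [heading=120, draw]
  LT 72: heading 120 -> 192
  REPEAT 4 [
    -- iteration 1/4 --
    FD 12: (-2,15.588) -> (-13.738,13.094) [heading=192, draw]
    PU: pen up
    FD 16: (-13.738,13.094) -> (-29.388,9.767) [heading=192, move]
    -- iteration 2/4 --
    FD 12: (-29.388,9.767) -> (-41.126,7.272) [heading=192, move]
    PU: pen up
    FD 16: (-41.126,7.272) -> (-56.776,3.945) [heading=192, move]
    -- iteration 3/4 --
    FD 12: (-56.776,3.945) -> (-68.514,1.45) [heading=192, move]
    PU: pen up
    FD 16: (-68.514,1.45) -> (-84.164,-1.876) [heading=192, move]
    -- iteration 4/4 --
    FD 12: (-84.164,-1.876) -> (-95.902,-4.371) [heading=192, move]
    PU: pen up
    FD 16: (-95.902,-4.371) -> (-111.553,-7.698) [heading=192, move]
  ]
  -- iteration 2/2 --
  LT 120: heading 192 -> 312
  FD 18: (-111.553,-7.698) -> (-99.508,-21.074) [heading=312, move]
  LT 72: heading 312 -> 24
  REPEAT 4 [
    -- iteration 1/4 --
    FD 12: (-99.508,-21.074) -> (-88.546,-16.193) [heading=24, move]
    PU: pen up
    FD 16: (-88.546,-16.193) -> (-73.929,-9.686) [heading=24, move]
    -- iteration 2/4 --
    FD 12: (-73.929,-9.686) -> (-62.966,-4.805) [heading=24, move]
    PU: pen up
    FD 16: (-62.966,-4.805) -> (-48.35,1.703) [heading=24, move]
    -- iteration 3/4 --
    FD 12: (-48.35,1.703) -> (-37.387,6.584) [heading=24, move]
    PU: pen up
    FD 16: (-37.387,6.584) -> (-22.77,13.092) [heading=24, move]
    -- iteration 4/4 --
    FD 12: (-22.77,13.092) -> (-11.808,17.972) [heading=24, move]
    PU: pen up
    FD 16: (-11.808,17.972) -> (2.809,24.48) [heading=24, move]
  ]
]
PD: pen down
PU: pen up
PD: pen down
Final: pos=(2.809,24.48), heading=24, 4 segment(s) drawn

Answer: 2.809 24.48 24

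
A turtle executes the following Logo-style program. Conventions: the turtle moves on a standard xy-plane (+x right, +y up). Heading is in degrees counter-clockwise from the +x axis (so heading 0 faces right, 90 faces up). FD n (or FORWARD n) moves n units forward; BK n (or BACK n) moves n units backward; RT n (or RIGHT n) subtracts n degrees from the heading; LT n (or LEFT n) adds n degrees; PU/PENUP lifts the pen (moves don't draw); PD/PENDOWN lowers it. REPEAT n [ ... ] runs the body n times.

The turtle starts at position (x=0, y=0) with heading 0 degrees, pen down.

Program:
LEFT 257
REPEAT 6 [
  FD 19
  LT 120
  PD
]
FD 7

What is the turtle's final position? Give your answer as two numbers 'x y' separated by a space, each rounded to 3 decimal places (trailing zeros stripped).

Answer: -1.575 -6.821

Derivation:
Executing turtle program step by step:
Start: pos=(0,0), heading=0, pen down
LT 257: heading 0 -> 257
REPEAT 6 [
  -- iteration 1/6 --
  FD 19: (0,0) -> (-4.274,-18.513) [heading=257, draw]
  LT 120: heading 257 -> 17
  PD: pen down
  -- iteration 2/6 --
  FD 19: (-4.274,-18.513) -> (13.896,-12.958) [heading=17, draw]
  LT 120: heading 17 -> 137
  PD: pen down
  -- iteration 3/6 --
  FD 19: (13.896,-12.958) -> (0,0) [heading=137, draw]
  LT 120: heading 137 -> 257
  PD: pen down
  -- iteration 4/6 --
  FD 19: (0,0) -> (-4.274,-18.513) [heading=257, draw]
  LT 120: heading 257 -> 17
  PD: pen down
  -- iteration 5/6 --
  FD 19: (-4.274,-18.513) -> (13.896,-12.958) [heading=17, draw]
  LT 120: heading 17 -> 137
  PD: pen down
  -- iteration 6/6 --
  FD 19: (13.896,-12.958) -> (0,0) [heading=137, draw]
  LT 120: heading 137 -> 257
  PD: pen down
]
FD 7: (0,0) -> (-1.575,-6.821) [heading=257, draw]
Final: pos=(-1.575,-6.821), heading=257, 7 segment(s) drawn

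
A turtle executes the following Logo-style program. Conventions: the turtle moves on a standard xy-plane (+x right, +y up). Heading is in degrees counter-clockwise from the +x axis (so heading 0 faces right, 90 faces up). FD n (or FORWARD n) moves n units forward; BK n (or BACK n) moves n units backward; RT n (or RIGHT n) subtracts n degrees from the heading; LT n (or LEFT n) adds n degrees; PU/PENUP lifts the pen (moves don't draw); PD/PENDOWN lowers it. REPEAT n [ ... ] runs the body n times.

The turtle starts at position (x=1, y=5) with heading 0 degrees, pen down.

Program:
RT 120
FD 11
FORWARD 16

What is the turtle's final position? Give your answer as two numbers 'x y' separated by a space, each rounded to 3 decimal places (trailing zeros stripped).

Executing turtle program step by step:
Start: pos=(1,5), heading=0, pen down
RT 120: heading 0 -> 240
FD 11: (1,5) -> (-4.5,-4.526) [heading=240, draw]
FD 16: (-4.5,-4.526) -> (-12.5,-18.383) [heading=240, draw]
Final: pos=(-12.5,-18.383), heading=240, 2 segment(s) drawn

Answer: -12.5 -18.383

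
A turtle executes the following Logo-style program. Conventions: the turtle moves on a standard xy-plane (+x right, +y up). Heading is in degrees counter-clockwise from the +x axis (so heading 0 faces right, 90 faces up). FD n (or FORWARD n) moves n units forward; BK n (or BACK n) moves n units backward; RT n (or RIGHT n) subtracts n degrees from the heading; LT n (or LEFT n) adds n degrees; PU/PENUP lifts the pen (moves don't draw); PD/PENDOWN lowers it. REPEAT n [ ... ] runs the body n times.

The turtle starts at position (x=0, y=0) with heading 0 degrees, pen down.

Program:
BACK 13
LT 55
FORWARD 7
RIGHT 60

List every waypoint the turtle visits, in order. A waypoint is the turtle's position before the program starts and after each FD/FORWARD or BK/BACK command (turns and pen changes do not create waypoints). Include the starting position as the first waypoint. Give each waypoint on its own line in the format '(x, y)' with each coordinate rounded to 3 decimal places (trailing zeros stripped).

Answer: (0, 0)
(-13, 0)
(-8.985, 5.734)

Derivation:
Executing turtle program step by step:
Start: pos=(0,0), heading=0, pen down
BK 13: (0,0) -> (-13,0) [heading=0, draw]
LT 55: heading 0 -> 55
FD 7: (-13,0) -> (-8.985,5.734) [heading=55, draw]
RT 60: heading 55 -> 355
Final: pos=(-8.985,5.734), heading=355, 2 segment(s) drawn
Waypoints (3 total):
(0, 0)
(-13, 0)
(-8.985, 5.734)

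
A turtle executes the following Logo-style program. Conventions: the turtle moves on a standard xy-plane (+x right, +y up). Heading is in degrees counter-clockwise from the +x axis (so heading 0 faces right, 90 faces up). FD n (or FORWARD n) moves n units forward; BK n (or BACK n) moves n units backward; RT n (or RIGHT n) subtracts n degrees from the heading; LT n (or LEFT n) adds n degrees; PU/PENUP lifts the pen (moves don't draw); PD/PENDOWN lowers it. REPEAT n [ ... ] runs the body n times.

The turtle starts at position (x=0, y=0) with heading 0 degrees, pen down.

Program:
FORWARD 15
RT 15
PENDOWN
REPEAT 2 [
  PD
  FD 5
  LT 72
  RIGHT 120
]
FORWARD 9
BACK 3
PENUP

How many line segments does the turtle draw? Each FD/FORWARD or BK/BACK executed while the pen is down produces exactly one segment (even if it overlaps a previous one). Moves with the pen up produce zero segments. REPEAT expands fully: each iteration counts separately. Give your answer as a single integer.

Executing turtle program step by step:
Start: pos=(0,0), heading=0, pen down
FD 15: (0,0) -> (15,0) [heading=0, draw]
RT 15: heading 0 -> 345
PD: pen down
REPEAT 2 [
  -- iteration 1/2 --
  PD: pen down
  FD 5: (15,0) -> (19.83,-1.294) [heading=345, draw]
  LT 72: heading 345 -> 57
  RT 120: heading 57 -> 297
  -- iteration 2/2 --
  PD: pen down
  FD 5: (19.83,-1.294) -> (22.1,-5.749) [heading=297, draw]
  LT 72: heading 297 -> 9
  RT 120: heading 9 -> 249
]
FD 9: (22.1,-5.749) -> (18.874,-14.151) [heading=249, draw]
BK 3: (18.874,-14.151) -> (19.949,-11.351) [heading=249, draw]
PU: pen up
Final: pos=(19.949,-11.351), heading=249, 5 segment(s) drawn
Segments drawn: 5

Answer: 5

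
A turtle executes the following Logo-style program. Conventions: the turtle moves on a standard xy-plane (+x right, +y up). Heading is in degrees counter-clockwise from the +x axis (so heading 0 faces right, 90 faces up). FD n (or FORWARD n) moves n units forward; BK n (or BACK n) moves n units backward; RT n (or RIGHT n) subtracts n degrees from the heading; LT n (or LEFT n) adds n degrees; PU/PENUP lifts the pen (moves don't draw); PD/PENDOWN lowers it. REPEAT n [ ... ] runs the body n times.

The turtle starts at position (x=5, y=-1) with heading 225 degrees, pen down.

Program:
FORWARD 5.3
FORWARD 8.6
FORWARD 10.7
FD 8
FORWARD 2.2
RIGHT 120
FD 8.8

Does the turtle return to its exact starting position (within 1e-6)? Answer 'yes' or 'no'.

Executing turtle program step by step:
Start: pos=(5,-1), heading=225, pen down
FD 5.3: (5,-1) -> (1.252,-4.748) [heading=225, draw]
FD 8.6: (1.252,-4.748) -> (-4.829,-10.829) [heading=225, draw]
FD 10.7: (-4.829,-10.829) -> (-12.395,-18.395) [heading=225, draw]
FD 8: (-12.395,-18.395) -> (-18.052,-24.052) [heading=225, draw]
FD 2.2: (-18.052,-24.052) -> (-19.607,-25.607) [heading=225, draw]
RT 120: heading 225 -> 105
FD 8.8: (-19.607,-25.607) -> (-21.885,-17.107) [heading=105, draw]
Final: pos=(-21.885,-17.107), heading=105, 6 segment(s) drawn

Start position: (5, -1)
Final position: (-21.885, -17.107)
Distance = 31.341; >= 1e-6 -> NOT closed

Answer: no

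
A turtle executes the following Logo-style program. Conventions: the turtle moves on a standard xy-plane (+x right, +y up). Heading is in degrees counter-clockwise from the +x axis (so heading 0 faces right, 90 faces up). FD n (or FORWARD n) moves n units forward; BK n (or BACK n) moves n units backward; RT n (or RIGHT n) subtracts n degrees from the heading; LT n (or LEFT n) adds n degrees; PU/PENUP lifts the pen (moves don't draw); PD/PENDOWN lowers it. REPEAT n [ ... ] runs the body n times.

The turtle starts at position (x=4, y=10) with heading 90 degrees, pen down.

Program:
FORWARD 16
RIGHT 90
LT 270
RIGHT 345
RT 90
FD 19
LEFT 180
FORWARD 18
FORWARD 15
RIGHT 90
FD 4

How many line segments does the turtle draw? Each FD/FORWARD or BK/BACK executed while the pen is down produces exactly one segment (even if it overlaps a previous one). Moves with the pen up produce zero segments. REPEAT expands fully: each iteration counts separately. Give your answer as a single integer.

Answer: 5

Derivation:
Executing turtle program step by step:
Start: pos=(4,10), heading=90, pen down
FD 16: (4,10) -> (4,26) [heading=90, draw]
RT 90: heading 90 -> 0
LT 270: heading 0 -> 270
RT 345: heading 270 -> 285
RT 90: heading 285 -> 195
FD 19: (4,26) -> (-14.353,21.082) [heading=195, draw]
LT 180: heading 195 -> 15
FD 18: (-14.353,21.082) -> (3.034,25.741) [heading=15, draw]
FD 15: (3.034,25.741) -> (17.523,29.623) [heading=15, draw]
RT 90: heading 15 -> 285
FD 4: (17.523,29.623) -> (18.558,25.76) [heading=285, draw]
Final: pos=(18.558,25.76), heading=285, 5 segment(s) drawn
Segments drawn: 5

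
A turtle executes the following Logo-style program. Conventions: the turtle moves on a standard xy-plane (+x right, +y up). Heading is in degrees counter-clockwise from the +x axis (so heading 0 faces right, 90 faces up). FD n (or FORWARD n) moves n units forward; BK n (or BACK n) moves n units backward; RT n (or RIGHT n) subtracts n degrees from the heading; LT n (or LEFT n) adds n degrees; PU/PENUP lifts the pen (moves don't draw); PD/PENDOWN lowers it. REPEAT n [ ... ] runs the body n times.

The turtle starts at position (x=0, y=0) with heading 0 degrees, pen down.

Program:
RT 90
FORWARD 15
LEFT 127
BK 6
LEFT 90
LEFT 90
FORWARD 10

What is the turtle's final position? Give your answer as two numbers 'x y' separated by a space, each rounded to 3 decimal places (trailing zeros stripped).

Answer: -12.778 -24.629

Derivation:
Executing turtle program step by step:
Start: pos=(0,0), heading=0, pen down
RT 90: heading 0 -> 270
FD 15: (0,0) -> (0,-15) [heading=270, draw]
LT 127: heading 270 -> 37
BK 6: (0,-15) -> (-4.792,-18.611) [heading=37, draw]
LT 90: heading 37 -> 127
LT 90: heading 127 -> 217
FD 10: (-4.792,-18.611) -> (-12.778,-24.629) [heading=217, draw]
Final: pos=(-12.778,-24.629), heading=217, 3 segment(s) drawn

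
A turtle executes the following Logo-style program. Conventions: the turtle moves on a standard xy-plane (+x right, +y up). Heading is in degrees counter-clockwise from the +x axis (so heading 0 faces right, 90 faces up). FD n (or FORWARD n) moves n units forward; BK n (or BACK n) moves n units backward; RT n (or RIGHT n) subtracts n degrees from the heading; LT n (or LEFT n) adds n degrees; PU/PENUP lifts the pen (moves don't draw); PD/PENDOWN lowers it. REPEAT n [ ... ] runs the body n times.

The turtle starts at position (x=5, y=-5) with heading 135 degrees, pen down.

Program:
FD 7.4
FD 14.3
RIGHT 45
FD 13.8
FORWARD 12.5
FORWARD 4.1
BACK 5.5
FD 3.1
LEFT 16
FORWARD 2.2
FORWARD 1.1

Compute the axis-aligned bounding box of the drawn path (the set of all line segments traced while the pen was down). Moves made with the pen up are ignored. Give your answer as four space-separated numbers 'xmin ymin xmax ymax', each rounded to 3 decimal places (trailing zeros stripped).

Answer: -11.254 -5 5 41.516

Derivation:
Executing turtle program step by step:
Start: pos=(5,-5), heading=135, pen down
FD 7.4: (5,-5) -> (-0.233,0.233) [heading=135, draw]
FD 14.3: (-0.233,0.233) -> (-10.344,10.344) [heading=135, draw]
RT 45: heading 135 -> 90
FD 13.8: (-10.344,10.344) -> (-10.344,24.144) [heading=90, draw]
FD 12.5: (-10.344,24.144) -> (-10.344,36.644) [heading=90, draw]
FD 4.1: (-10.344,36.644) -> (-10.344,40.744) [heading=90, draw]
BK 5.5: (-10.344,40.744) -> (-10.344,35.244) [heading=90, draw]
FD 3.1: (-10.344,35.244) -> (-10.344,38.344) [heading=90, draw]
LT 16: heading 90 -> 106
FD 2.2: (-10.344,38.344) -> (-10.951,40.459) [heading=106, draw]
FD 1.1: (-10.951,40.459) -> (-11.254,41.516) [heading=106, draw]
Final: pos=(-11.254,41.516), heading=106, 9 segment(s) drawn

Segment endpoints: x in {-11.254, -10.951, -10.344, -0.233, 5}, y in {-5, 0.233, 10.344, 24.144, 35.244, 36.644, 38.344, 40.459, 40.744, 41.516}
xmin=-11.254, ymin=-5, xmax=5, ymax=41.516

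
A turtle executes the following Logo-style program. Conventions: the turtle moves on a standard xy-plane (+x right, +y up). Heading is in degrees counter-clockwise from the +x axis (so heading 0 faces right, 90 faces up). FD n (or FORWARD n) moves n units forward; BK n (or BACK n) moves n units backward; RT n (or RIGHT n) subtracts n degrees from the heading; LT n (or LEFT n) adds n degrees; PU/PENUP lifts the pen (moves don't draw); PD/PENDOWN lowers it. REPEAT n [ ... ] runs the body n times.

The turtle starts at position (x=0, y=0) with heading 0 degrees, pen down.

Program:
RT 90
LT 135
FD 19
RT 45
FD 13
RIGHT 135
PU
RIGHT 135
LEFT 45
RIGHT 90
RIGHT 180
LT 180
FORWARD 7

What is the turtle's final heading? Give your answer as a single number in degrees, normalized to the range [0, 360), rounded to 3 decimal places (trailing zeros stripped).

Answer: 45

Derivation:
Executing turtle program step by step:
Start: pos=(0,0), heading=0, pen down
RT 90: heading 0 -> 270
LT 135: heading 270 -> 45
FD 19: (0,0) -> (13.435,13.435) [heading=45, draw]
RT 45: heading 45 -> 0
FD 13: (13.435,13.435) -> (26.435,13.435) [heading=0, draw]
RT 135: heading 0 -> 225
PU: pen up
RT 135: heading 225 -> 90
LT 45: heading 90 -> 135
RT 90: heading 135 -> 45
RT 180: heading 45 -> 225
LT 180: heading 225 -> 45
FD 7: (26.435,13.435) -> (31.385,18.385) [heading=45, move]
Final: pos=(31.385,18.385), heading=45, 2 segment(s) drawn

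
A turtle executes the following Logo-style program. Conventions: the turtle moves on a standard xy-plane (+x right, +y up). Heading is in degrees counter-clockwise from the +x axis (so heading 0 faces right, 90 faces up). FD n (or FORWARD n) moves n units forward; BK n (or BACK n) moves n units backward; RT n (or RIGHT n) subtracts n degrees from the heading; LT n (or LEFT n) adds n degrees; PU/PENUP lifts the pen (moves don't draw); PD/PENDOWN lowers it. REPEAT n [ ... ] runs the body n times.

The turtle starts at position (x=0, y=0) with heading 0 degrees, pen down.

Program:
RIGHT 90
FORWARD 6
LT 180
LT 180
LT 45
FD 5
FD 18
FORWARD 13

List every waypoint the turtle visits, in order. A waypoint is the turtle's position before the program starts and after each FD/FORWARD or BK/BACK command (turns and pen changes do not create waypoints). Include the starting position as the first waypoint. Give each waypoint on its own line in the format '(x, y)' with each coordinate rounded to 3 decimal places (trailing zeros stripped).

Executing turtle program step by step:
Start: pos=(0,0), heading=0, pen down
RT 90: heading 0 -> 270
FD 6: (0,0) -> (0,-6) [heading=270, draw]
LT 180: heading 270 -> 90
LT 180: heading 90 -> 270
LT 45: heading 270 -> 315
FD 5: (0,-6) -> (3.536,-9.536) [heading=315, draw]
FD 18: (3.536,-9.536) -> (16.263,-22.263) [heading=315, draw]
FD 13: (16.263,-22.263) -> (25.456,-31.456) [heading=315, draw]
Final: pos=(25.456,-31.456), heading=315, 4 segment(s) drawn
Waypoints (5 total):
(0, 0)
(0, -6)
(3.536, -9.536)
(16.263, -22.263)
(25.456, -31.456)

Answer: (0, 0)
(0, -6)
(3.536, -9.536)
(16.263, -22.263)
(25.456, -31.456)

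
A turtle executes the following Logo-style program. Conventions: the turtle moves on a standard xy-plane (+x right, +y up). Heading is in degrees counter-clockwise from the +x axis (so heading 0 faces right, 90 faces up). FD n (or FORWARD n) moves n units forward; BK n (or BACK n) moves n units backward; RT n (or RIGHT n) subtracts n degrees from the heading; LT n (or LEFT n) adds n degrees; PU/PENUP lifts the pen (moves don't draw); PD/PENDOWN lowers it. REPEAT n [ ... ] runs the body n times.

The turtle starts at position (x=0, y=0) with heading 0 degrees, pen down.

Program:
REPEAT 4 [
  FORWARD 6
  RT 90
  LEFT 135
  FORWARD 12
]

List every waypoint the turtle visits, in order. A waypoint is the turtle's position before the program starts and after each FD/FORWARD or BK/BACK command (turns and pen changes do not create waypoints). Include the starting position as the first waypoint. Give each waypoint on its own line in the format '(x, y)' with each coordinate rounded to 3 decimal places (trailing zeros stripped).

Executing turtle program step by step:
Start: pos=(0,0), heading=0, pen down
REPEAT 4 [
  -- iteration 1/4 --
  FD 6: (0,0) -> (6,0) [heading=0, draw]
  RT 90: heading 0 -> 270
  LT 135: heading 270 -> 45
  FD 12: (6,0) -> (14.485,8.485) [heading=45, draw]
  -- iteration 2/4 --
  FD 6: (14.485,8.485) -> (18.728,12.728) [heading=45, draw]
  RT 90: heading 45 -> 315
  LT 135: heading 315 -> 90
  FD 12: (18.728,12.728) -> (18.728,24.728) [heading=90, draw]
  -- iteration 3/4 --
  FD 6: (18.728,24.728) -> (18.728,30.728) [heading=90, draw]
  RT 90: heading 90 -> 0
  LT 135: heading 0 -> 135
  FD 12: (18.728,30.728) -> (10.243,39.213) [heading=135, draw]
  -- iteration 4/4 --
  FD 6: (10.243,39.213) -> (6,43.456) [heading=135, draw]
  RT 90: heading 135 -> 45
  LT 135: heading 45 -> 180
  FD 12: (6,43.456) -> (-6,43.456) [heading=180, draw]
]
Final: pos=(-6,43.456), heading=180, 8 segment(s) drawn
Waypoints (9 total):
(0, 0)
(6, 0)
(14.485, 8.485)
(18.728, 12.728)
(18.728, 24.728)
(18.728, 30.728)
(10.243, 39.213)
(6, 43.456)
(-6, 43.456)

Answer: (0, 0)
(6, 0)
(14.485, 8.485)
(18.728, 12.728)
(18.728, 24.728)
(18.728, 30.728)
(10.243, 39.213)
(6, 43.456)
(-6, 43.456)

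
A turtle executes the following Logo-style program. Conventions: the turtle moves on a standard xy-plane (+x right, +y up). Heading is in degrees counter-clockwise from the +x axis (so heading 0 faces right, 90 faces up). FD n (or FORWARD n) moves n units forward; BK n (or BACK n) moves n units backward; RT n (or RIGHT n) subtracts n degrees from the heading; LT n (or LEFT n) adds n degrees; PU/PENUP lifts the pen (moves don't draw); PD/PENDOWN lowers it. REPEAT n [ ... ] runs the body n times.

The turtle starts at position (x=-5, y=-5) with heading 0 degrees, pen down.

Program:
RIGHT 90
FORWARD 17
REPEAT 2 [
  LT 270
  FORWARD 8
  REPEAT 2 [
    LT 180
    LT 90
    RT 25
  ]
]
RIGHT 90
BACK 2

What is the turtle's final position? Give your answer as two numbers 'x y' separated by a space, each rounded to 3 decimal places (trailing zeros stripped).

Answer: -18.781 -25.173

Derivation:
Executing turtle program step by step:
Start: pos=(-5,-5), heading=0, pen down
RT 90: heading 0 -> 270
FD 17: (-5,-5) -> (-5,-22) [heading=270, draw]
REPEAT 2 [
  -- iteration 1/2 --
  LT 270: heading 270 -> 180
  FD 8: (-5,-22) -> (-13,-22) [heading=180, draw]
  REPEAT 2 [
    -- iteration 1/2 --
    LT 180: heading 180 -> 0
    LT 90: heading 0 -> 90
    RT 25: heading 90 -> 65
    -- iteration 2/2 --
    LT 180: heading 65 -> 245
    LT 90: heading 245 -> 335
    RT 25: heading 335 -> 310
  ]
  -- iteration 2/2 --
  LT 270: heading 310 -> 220
  FD 8: (-13,-22) -> (-19.128,-27.142) [heading=220, draw]
  REPEAT 2 [
    -- iteration 1/2 --
    LT 180: heading 220 -> 40
    LT 90: heading 40 -> 130
    RT 25: heading 130 -> 105
    -- iteration 2/2 --
    LT 180: heading 105 -> 285
    LT 90: heading 285 -> 15
    RT 25: heading 15 -> 350
  ]
]
RT 90: heading 350 -> 260
BK 2: (-19.128,-27.142) -> (-18.781,-25.173) [heading=260, draw]
Final: pos=(-18.781,-25.173), heading=260, 4 segment(s) drawn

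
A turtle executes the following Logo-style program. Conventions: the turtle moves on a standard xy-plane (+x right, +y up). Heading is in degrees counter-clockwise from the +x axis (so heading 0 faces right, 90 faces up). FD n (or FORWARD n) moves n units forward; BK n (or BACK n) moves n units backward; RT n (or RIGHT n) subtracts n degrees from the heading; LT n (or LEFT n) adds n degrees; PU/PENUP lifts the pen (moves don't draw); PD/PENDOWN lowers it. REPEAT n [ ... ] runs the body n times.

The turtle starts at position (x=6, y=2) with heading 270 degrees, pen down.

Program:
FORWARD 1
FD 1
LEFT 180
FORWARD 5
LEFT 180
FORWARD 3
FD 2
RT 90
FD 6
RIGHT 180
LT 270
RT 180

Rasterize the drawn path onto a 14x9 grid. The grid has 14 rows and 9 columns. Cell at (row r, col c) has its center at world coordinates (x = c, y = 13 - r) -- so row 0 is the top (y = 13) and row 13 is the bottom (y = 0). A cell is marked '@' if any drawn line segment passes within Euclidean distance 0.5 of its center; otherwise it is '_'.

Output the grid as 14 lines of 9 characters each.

Segment 0: (6,2) -> (6,1)
Segment 1: (6,1) -> (6,0)
Segment 2: (6,0) -> (6,5)
Segment 3: (6,5) -> (6,2)
Segment 4: (6,2) -> (6,0)
Segment 5: (6,0) -> (0,0)

Answer: _________
_________
_________
_________
_________
_________
_________
_________
______@__
______@__
______@__
______@__
______@__
@@@@@@@__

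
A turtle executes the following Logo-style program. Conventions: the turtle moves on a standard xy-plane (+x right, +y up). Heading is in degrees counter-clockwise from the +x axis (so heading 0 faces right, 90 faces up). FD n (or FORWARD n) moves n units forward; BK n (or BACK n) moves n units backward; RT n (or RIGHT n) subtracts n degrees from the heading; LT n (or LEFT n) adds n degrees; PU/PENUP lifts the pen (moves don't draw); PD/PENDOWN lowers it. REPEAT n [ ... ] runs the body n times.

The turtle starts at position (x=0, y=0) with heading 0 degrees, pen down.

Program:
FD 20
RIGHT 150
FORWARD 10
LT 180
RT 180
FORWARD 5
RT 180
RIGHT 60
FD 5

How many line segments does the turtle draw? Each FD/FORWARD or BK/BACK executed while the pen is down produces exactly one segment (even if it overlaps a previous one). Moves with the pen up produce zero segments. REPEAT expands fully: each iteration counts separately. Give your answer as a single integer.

Answer: 4

Derivation:
Executing turtle program step by step:
Start: pos=(0,0), heading=0, pen down
FD 20: (0,0) -> (20,0) [heading=0, draw]
RT 150: heading 0 -> 210
FD 10: (20,0) -> (11.34,-5) [heading=210, draw]
LT 180: heading 210 -> 30
RT 180: heading 30 -> 210
FD 5: (11.34,-5) -> (7.01,-7.5) [heading=210, draw]
RT 180: heading 210 -> 30
RT 60: heading 30 -> 330
FD 5: (7.01,-7.5) -> (11.34,-10) [heading=330, draw]
Final: pos=(11.34,-10), heading=330, 4 segment(s) drawn
Segments drawn: 4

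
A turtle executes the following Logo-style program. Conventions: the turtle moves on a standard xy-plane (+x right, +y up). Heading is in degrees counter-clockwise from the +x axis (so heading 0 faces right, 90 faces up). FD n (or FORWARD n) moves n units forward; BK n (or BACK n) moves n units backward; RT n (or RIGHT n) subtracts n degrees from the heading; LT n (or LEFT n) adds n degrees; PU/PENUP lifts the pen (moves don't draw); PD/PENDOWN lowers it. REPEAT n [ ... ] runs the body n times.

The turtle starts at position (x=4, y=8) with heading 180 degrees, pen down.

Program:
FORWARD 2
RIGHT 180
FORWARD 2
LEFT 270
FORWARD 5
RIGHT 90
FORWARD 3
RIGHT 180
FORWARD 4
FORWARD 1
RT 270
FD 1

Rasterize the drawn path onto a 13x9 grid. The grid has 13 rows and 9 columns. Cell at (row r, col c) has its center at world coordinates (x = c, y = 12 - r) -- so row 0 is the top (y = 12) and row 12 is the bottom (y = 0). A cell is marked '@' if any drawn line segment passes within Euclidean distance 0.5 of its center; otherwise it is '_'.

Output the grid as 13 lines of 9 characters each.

Segment 0: (4,8) -> (2,8)
Segment 1: (2,8) -> (4,8)
Segment 2: (4,8) -> (4,3)
Segment 3: (4,3) -> (1,3)
Segment 4: (1,3) -> (5,3)
Segment 5: (5,3) -> (6,3)
Segment 6: (6,3) -> (6,4)

Answer: _________
_________
_________
_________
__@@@____
____@____
____@____
____@____
____@_@__
_@@@@@@__
_________
_________
_________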